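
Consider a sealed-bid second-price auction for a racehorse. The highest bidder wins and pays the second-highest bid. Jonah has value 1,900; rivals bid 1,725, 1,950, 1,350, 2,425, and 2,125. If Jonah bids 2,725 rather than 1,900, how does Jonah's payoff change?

Change in payoff: -525.

The highest competing bid is 2,425.
Bidding truthfully at 1,900: the top bid is 2,425 (a rival), so Jonah loses. Payoff = 0.
Bidding 2,725: Jonah has the top bid, wins, and pays the second-highest bid 2,425. Payoff = 1,900 − 2,425 = -525.
Change = -525 − 0 = -525.
This is the dominant-strategy logic: truthful bidding weakly beats any alternative.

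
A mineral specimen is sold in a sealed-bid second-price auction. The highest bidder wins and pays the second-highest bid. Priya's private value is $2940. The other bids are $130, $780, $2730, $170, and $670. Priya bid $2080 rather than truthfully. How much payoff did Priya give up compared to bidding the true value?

$210

The highest competing bid is $2730.
Bidding truthfully at $2940: Priya has the top bid, wins, and pays the second-highest bid $2730. Payoff = $2940 − $2730 = $210.
Bidding $2080: the top bid is $2730 (a rival), so Priya loses. Payoff = $0.
Regret = truthful payoff − actual payoff = $210 − $0 = $210.
Deviating from a truthful bid can only lose payoff in a second-price auction — never gain.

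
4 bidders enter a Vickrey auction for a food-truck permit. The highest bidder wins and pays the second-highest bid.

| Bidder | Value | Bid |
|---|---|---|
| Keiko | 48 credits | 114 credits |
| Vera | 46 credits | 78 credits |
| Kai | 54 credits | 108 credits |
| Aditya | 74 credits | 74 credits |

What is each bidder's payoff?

Bids in descending order: Keiko 114 credits; Kai 108 credits; Vera 78 credits; Aditya 74 credits.
Keiko has the top bid and wins; the price is the second-highest bid, 108 credits.
Keiko's payoff = 48 credits − 108 credits = -60 credits. All other bidders lose, so their payoff is 0.

Payoffs: Keiko -60 credits, Vera 0 credits, Kai 0 credits, Aditya 0 credits.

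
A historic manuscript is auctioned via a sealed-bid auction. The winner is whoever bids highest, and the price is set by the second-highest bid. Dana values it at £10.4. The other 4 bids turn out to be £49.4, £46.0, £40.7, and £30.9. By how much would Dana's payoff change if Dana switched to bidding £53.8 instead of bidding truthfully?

-£39.0

The highest competing bid is £49.4.
Bidding truthfully at £10.4: the top bid is £49.4 (a rival), so Dana loses. Payoff = £0.0.
Bidding £53.8: Dana has the top bid, wins, and pays the second-highest bid £49.4. Payoff = £10.4 − £49.4 = -£39.0.
Change = -£39.0 − £0.0 = -£39.0.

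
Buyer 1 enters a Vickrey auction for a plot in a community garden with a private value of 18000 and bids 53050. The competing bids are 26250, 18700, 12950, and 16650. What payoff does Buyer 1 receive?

Payoff = -8250.

Highest competing bid: 26250.
Buyer 1's bid 53050 is the highest overall, so Buyer 1 wins and pays the second-highest bid, 26250.
Payoff = value − price = 18000 − 26250 = -8250.
Overbidding won the item at a price above value — truthful bidding would have avoided this loss.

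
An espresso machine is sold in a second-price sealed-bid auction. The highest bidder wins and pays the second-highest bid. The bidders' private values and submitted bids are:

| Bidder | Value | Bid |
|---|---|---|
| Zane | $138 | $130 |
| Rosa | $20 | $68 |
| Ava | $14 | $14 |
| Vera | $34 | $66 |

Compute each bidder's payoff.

Zane $70, Rosa $0, Ava $0, Vera $0.

Ranking the bids: Zane $130 > Rosa $68 > Vera $66 > Ava $14.
Zane has the top bid and wins; the price is the second-highest bid, $68.
Zane's payoff = $138 − $68 = $70. All other bidders lose, so their payoff is 0.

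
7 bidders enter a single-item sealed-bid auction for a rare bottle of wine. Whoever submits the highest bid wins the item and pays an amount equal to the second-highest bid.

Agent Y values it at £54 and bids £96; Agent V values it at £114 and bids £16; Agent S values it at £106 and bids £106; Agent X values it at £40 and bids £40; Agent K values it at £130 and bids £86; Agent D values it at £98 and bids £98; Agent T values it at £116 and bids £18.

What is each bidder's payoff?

Agent Y £0, Agent V £0, Agent S £8, Agent X £0, Agent K £0, Agent D £0, Agent T £0.

Ordered from highest: Agent S £106 > Agent D £98 > Agent Y £96 > Agent K £86 > Agent X £40 > Agent T £18 > Agent V £16.
Agent S has the top bid and wins; the price is the second-highest bid, £98.
Agent S's payoff = £106 − £98 = £8. All other bidders lose, so their payoff is 0.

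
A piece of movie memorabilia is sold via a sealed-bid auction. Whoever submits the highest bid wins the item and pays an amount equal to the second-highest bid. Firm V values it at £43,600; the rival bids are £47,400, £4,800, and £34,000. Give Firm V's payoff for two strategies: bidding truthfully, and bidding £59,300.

Truthful: £0; alternative: -£3,800.

The highest competing bid is £47,400.
Bidding truthfully at £43,600: the top bid is £47,400 (a rival), so Firm V loses. Payoff = £0.
Bidding £59,300: Firm V has the top bid, wins, and pays the second-highest bid £47,400. Payoff = £43,600 − £47,400 = -£3,800.
This is the dominant-strategy logic: truthful bidding weakly beats any alternative.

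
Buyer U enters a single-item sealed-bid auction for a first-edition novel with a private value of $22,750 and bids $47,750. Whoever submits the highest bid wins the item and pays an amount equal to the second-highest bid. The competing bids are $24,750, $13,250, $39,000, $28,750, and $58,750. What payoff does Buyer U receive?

$0

Highest competing bid: $58,750.
Buyer U's bid $47,750 is not the highest, so Buyer U loses, pays nothing, and earns zero payoff.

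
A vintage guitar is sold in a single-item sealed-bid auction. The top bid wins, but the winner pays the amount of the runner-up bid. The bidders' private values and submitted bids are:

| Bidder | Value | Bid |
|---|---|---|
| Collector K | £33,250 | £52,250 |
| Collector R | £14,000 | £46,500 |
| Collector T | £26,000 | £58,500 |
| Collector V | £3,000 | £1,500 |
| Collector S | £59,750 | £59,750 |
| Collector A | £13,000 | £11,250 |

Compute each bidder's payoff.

Collector K £0, Collector R £0, Collector T £0, Collector V £0, Collector S £1,250, Collector A £0.

Ranking the bids: Collector S £59,750, then Collector T £58,500, then Collector K £52,250, then Collector R £46,500, then Collector A £11,250, then Collector V £1,500.
Collector S has the top bid and wins; the price is the second-highest bid, £58,500.
Collector S's payoff = £59,750 − £58,500 = £1,250. All other bidders lose, so their payoff is 0.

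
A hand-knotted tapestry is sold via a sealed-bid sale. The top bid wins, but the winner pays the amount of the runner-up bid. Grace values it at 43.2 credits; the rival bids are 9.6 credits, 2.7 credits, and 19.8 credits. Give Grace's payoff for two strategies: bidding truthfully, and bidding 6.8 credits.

Truthful: 23.4 credits; alternative: 0.0 credits.

The highest competing bid is 19.8 credits.
Bidding truthfully at 43.2 credits: Grace has the top bid, wins, and pays the second-highest bid 19.8 credits. Payoff = 43.2 credits − 19.8 credits = 23.4 credits.
Bidding 6.8 credits: the top bid is 19.8 credits (a rival), so Grace loses. Payoff = 0.0 credits.
This is the dominant-strategy logic: truthful bidding weakly beats any alternative.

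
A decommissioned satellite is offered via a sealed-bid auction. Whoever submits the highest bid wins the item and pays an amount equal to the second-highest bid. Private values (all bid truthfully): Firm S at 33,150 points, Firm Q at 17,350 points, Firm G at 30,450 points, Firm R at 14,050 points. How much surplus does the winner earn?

Bids in descending order: Firm S 33,150 points > Firm G 30,450 points > Firm Q 17,350 points > Firm R 14,050 points.
Firm S wins with the top bid and pays the second-highest, 30,450 points.
Surplus = 33,150 points − 30,450 points = 2,700 points.

Surplus = 2,700 points.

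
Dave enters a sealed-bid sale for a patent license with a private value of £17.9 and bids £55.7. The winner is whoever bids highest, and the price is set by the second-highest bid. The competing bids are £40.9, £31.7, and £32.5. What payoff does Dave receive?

Highest competing bid: £40.9.
Dave's bid £55.7 is the highest overall, so Dave wins and pays the second-highest bid, £40.9.
Payoff = value − price = £17.9 − £40.9 = -£23.0.
Overbidding won the item at a price above value — truthful bidding would have avoided this loss.

-£23.0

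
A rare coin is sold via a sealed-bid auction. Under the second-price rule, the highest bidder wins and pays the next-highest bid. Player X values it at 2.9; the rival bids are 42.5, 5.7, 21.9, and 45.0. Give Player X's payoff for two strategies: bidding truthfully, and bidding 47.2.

(a) 0.0  (b) -42.1

The highest competing bid is 45.0.
Bidding truthfully at 2.9: the top bid is 45.0 (a rival), so Player X loses. Payoff = 0.0.
Bidding 47.2: Player X has the top bid, wins, and pays the second-highest bid 45.0. Payoff = 2.9 − 45.0 = -42.1.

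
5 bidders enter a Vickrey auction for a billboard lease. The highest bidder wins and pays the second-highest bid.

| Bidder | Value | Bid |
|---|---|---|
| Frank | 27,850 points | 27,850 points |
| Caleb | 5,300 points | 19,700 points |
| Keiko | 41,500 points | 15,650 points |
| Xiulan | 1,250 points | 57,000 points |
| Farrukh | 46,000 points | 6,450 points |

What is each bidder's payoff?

Bids in descending order: Xiulan 57,000 points, then Frank 27,850 points, then Caleb 19,700 points, then Keiko 15,650 points, then Farrukh 6,450 points.
Xiulan has the top bid and wins; the price is the second-highest bid, 27,850 points.
Xiulan's payoff = 1,250 points − 27,850 points = -26,600 points. All other bidders lose, so their payoff is 0.

Payoffs: Frank 0 points, Caleb 0 points, Keiko 0 points, Xiulan -26,600 points, Farrukh 0 points.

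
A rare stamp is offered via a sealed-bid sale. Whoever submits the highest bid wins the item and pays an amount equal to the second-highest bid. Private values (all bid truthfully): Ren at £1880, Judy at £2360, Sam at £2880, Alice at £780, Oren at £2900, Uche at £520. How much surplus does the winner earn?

Bids in descending order: Oren £2900; Sam £2880; Judy £2360; Ren £1880; Alice £780; Uche £520.
Oren wins with the top bid and pays the second-highest, £2880.
Surplus = £2900 − £2880 = £20.

Surplus = £20.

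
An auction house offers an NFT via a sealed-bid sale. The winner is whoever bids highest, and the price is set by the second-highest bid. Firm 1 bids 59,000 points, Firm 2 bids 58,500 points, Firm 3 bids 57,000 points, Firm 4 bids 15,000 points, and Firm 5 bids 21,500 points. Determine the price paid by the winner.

Sorted high to low: Firm 1 59,000 points; Firm 2 58,500 points; Firm 3 57,000 points; Firm 5 21,500 points; Firm 4 15,000 points.
Firm 1 has the highest bid, so Firm 1 wins.
The second-highest bid is 58,500 points, so that is what Firm 1 pays.

58,500 points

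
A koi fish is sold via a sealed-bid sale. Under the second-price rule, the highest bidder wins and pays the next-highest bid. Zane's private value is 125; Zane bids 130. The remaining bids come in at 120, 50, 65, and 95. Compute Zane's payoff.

Highest competing bid: 120.
Zane's bid 130 is the highest overall, so Zane wins and pays the second-highest bid, 120.
Payoff = value − price = 125 − 120 = 5.

5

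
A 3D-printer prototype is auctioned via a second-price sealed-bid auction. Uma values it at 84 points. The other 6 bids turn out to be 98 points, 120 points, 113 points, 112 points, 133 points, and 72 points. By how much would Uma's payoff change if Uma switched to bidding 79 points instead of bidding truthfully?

Change in payoff: 0 points.

The highest competing bid is 133 points.
Bidding truthfully at 84 points: the top bid is 133 points (a rival), so Uma loses. Payoff = 0 points.
Bidding 79 points: the top bid is 133 points (a rival), so Uma loses. Payoff = 0 points.
Change = 0 points − 0 points = 0 points.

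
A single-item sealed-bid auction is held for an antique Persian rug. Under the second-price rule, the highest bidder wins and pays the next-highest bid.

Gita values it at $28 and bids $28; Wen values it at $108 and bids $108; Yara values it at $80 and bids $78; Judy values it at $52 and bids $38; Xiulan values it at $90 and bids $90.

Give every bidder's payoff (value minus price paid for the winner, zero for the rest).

Gita $0, Wen $18, Yara $0, Judy $0, Xiulan $0.

Ranking the bids: Wen $108 > Xiulan $90 > Yara $78 > Judy $38 > Gita $28.
Wen has the top bid and wins; the price is the second-highest bid, $90.
Wen's payoff = $108 − $90 = $18. All other bidders lose, so their payoff is 0.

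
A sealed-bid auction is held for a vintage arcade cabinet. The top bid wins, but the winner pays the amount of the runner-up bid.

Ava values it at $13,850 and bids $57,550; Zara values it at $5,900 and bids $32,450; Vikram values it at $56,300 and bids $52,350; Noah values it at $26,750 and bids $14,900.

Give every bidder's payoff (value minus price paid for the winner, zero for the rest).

Ranking the bids: Ava $57,550, then Vikram $52,350, then Zara $32,450, then Noah $14,900.
Ava has the top bid and wins; the price is the second-highest bid, $52,350.
Ava's payoff = $13,850 − $52,350 = -$38,500. All other bidders lose, so their payoff is 0.

Ava -$38,500, Zara $0, Vikram $0, Noah $0.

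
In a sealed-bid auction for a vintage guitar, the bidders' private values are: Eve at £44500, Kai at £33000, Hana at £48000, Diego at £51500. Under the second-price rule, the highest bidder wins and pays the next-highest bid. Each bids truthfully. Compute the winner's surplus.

£3500

Ranking the bids: Diego £51500, then Hana £48000, then Eve £44500, then Kai £33000.
Diego wins with the top bid and pays the second-highest, £48000.
Surplus = £51500 − £48000 = £3500.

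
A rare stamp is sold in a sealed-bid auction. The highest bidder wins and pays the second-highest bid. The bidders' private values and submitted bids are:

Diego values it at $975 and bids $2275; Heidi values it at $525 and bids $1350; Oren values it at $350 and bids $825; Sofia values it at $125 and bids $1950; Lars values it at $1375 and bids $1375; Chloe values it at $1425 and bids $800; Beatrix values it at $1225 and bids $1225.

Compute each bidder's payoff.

Ranking the bids: Diego $2275, then Sofia $1950, then Lars $1375, then Heidi $1350, then Beatrix $1225, then Oren $825, then Chloe $800.
Diego has the top bid and wins; the price is the second-highest bid, $1950.
Diego's payoff = $975 − $1950 = -$975. All other bidders lose, so their payoff is 0.

Payoffs: Diego -$975, Heidi $0, Oren $0, Sofia $0, Lars $0, Chloe $0, Beatrix $0.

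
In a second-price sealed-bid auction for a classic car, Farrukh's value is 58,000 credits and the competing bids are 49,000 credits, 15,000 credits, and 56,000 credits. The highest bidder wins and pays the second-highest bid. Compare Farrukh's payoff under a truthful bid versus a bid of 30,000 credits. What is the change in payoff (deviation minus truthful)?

The highest competing bid is 56,000 credits.
Bidding truthfully at 58,000 credits: Farrukh has the top bid, wins, and pays the second-highest bid 56,000 credits. Payoff = 58,000 credits − 56,000 credits = 2,000 credits.
Bidding 30,000 credits: the top bid is 56,000 credits (a rival), so Farrukh loses. Payoff = 0 credits.
Change = 0 credits − 2,000 credits = -2,000 credits.

-2,000 credits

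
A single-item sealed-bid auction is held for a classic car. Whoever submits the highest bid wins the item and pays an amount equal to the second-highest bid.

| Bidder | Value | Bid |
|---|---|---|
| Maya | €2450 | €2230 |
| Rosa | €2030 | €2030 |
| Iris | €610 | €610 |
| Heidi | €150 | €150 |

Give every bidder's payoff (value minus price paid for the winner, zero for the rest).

Ordered from highest: Maya €2230 > Rosa €2030 > Iris €610 > Heidi €150.
Maya has the top bid and wins; the price is the second-highest bid, €2030.
Maya's payoff = €2450 − €2030 = €420. All other bidders lose, so their payoff is 0.

Payoffs: Maya €420, Rosa €0, Iris €0, Heidi €0.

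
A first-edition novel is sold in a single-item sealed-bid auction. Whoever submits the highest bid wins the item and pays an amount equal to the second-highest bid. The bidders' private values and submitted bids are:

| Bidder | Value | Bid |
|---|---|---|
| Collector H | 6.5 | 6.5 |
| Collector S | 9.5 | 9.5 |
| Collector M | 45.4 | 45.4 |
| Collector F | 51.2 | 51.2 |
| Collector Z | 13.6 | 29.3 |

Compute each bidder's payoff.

Bids in descending order: Collector F 51.2 > Collector M 45.4 > Collector Z 29.3 > Collector S 9.5 > Collector H 6.5.
Collector F has the top bid and wins; the price is the second-highest bid, 45.4.
Collector F's payoff = 51.2 − 45.4 = 5.8. All other bidders lose, so their payoff is 0.

Collector H 0.0, Collector S 0.0, Collector M 0.0, Collector F 5.8, Collector Z 0.0.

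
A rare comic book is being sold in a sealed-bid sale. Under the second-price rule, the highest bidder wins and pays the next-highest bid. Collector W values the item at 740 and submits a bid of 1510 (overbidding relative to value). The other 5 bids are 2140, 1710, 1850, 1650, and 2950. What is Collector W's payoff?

Highest competing bid: 2950.
Collector W's bid 1510 is not the highest, so Collector W loses, pays nothing, and earns zero payoff.

Payoff = 0.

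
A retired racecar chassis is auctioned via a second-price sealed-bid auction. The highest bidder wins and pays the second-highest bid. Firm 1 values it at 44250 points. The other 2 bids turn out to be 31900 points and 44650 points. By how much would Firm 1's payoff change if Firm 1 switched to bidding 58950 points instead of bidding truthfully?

Payoff change: -400 points.

The highest competing bid is 44650 points.
Bidding truthfully at 44250 points: the top bid is 44650 points (a rival), so Firm 1 loses. Payoff = 0 points.
Bidding 58950 points: Firm 1 has the top bid, wins, and pays the second-highest bid 44650 points. Payoff = 44250 points − 44650 points = -400 points.
Change = -400 points − 0 points = -400 points.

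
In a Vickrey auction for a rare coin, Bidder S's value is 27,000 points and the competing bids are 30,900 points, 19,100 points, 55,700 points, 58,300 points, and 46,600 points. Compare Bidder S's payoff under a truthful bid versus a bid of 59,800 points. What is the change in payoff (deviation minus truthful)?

The highest competing bid is 58,300 points.
Bidding truthfully at 27,000 points: the top bid is 58,300 points (a rival), so Bidder S loses. Payoff = 0 points.
Bidding 59,800 points: Bidder S has the top bid, wins, and pays the second-highest bid 58,300 points. Payoff = 27,000 points − 58,300 points = -31,300 points.
Change = -31,300 points − 0 points = -31,300 points.
This is the dominant-strategy logic: truthful bidding weakly beats any alternative.

-31,300 points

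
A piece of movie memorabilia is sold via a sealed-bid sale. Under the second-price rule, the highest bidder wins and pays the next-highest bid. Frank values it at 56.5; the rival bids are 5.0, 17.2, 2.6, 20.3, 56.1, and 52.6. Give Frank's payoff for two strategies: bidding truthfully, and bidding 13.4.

The highest competing bid is 56.1.
Bidding truthfully at 56.5: Frank has the top bid, wins, and pays the second-highest bid 56.1. Payoff = 56.5 − 56.1 = 0.4.
Bidding 13.4: the top bid is 56.1 (a rival), so Frank loses. Payoff = 0.0.
This is the dominant-strategy logic: truthful bidding weakly beats any alternative.

(a) 0.4  (b) 0.0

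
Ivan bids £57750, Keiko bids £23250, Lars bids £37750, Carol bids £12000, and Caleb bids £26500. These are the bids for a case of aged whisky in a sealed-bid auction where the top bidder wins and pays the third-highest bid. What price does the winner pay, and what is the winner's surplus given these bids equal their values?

Ordered from highest: Ivan £57750; Lars £37750; Caleb £26500; Keiko £23250; Carol £12000.
Ivan is the highest bidder, so Ivan wins.
Under the third-price rule, the price is the third-highest bid: £26500.
Surplus = £57750 − £26500 = £31250.

The winner pays £26500 for a surplus of £31250.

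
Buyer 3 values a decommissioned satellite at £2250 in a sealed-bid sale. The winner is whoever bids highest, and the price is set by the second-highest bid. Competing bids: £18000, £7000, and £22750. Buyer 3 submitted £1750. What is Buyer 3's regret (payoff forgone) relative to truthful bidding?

The highest competing bid is £22750.
Bidding truthfully at £2250: the top bid is £22750 (a rival), so Buyer 3 loses. Payoff = £0.
Bidding £1750: the top bid is £22750 (a rival), so Buyer 3 loses. Payoff = £0.
Regret = truthful payoff − actual payoff = £0 − £0 = £0.
The bid only affects whether you win, not the price — here both bids land on the same side of the top rival bid, so the deviation is payoff-neutral.

Regret: £0.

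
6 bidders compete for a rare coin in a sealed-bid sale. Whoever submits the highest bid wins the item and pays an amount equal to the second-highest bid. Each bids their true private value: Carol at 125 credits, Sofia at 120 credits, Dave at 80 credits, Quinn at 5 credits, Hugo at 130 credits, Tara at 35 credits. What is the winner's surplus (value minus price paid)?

Sorted high to low: Hugo 130 credits, then Carol 125 credits, then Sofia 120 credits, then Dave 80 credits, then Tara 35 credits, then Quinn 5 credits.
Hugo wins with the top bid and pays the second-highest, 125 credits.
Surplus = 130 credits − 125 credits = 5 credits.

Winner's surplus: 5 credits.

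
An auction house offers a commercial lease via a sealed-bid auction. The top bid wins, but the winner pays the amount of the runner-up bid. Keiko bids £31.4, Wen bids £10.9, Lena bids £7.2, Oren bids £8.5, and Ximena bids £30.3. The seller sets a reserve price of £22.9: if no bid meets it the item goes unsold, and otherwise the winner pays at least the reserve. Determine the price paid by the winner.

Price paid: £30.3.

Sorted high to low: Keiko £31.4; Ximena £30.3; Wen £10.9; Oren £8.5; Lena £7.2.
Keiko has the highest bid, so Keiko wins.
The second-highest bid is £30.3, which exceeds the reserve, so that sets the price.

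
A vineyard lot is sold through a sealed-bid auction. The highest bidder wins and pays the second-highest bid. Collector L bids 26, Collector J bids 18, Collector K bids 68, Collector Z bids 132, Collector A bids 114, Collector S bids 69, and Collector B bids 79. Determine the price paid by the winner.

114

Ordered from highest: Collector Z 132, then Collector A 114, then Collector B 79, then Collector S 69, then Collector K 68, then Collector L 26, then Collector J 18.
Collector Z has the highest bid, so Collector Z wins.
The second-highest bid is 114, so that is what Collector Z pays.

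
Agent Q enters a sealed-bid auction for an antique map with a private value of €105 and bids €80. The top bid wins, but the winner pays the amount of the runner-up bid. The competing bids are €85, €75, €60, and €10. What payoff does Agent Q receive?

Highest competing bid: €85.
Agent Q's bid €80 is not the highest, so Agent Q loses, pays nothing, and earns zero payoff.

€0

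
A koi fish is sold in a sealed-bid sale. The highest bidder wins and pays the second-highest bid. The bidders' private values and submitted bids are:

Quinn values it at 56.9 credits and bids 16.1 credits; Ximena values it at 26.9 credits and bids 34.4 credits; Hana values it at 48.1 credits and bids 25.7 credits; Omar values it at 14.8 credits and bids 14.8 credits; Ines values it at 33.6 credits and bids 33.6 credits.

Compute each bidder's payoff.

Ranking the bids: Ximena 34.4 credits; Ines 33.6 credits; Hana 25.7 credits; Quinn 16.1 credits; Omar 14.8 credits.
Ximena has the top bid and wins; the price is the second-highest bid, 33.6 credits.
Ximena's payoff = 26.9 credits − 33.6 credits = -6.7 credits. All other bidders lose, so their payoff is 0.

Quinn 0.0 credits, Ximena -6.7 credits, Hana 0.0 credits, Omar 0.0 credits, Ines 0.0 credits.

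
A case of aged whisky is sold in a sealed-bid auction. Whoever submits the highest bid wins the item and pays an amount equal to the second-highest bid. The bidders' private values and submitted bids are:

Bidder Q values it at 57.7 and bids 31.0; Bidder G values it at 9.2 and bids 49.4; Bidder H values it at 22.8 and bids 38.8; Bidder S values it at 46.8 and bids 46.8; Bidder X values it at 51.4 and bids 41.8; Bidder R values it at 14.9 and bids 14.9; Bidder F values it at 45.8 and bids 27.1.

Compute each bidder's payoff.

Ranking the bids: Bidder G 49.4; Bidder S 46.8; Bidder X 41.8; Bidder H 38.8; Bidder Q 31.0; Bidder F 27.1; Bidder R 14.9.
Bidder G has the top bid and wins; the price is the second-highest bid, 46.8.
Bidder G's payoff = 9.2 − 46.8 = -37.6. All other bidders lose, so their payoff is 0.

Payoffs: Bidder Q 0.0, Bidder G -37.6, Bidder H 0.0, Bidder S 0.0, Bidder X 0.0, Bidder R 0.0, Bidder F 0.0.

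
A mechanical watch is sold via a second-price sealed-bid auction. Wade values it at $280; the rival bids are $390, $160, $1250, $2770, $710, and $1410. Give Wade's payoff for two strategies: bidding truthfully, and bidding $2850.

(a) $0  (b) -$2490

The highest competing bid is $2770.
Bidding truthfully at $280: the top bid is $2770 (a rival), so Wade loses. Payoff = $0.
Bidding $2850: Wade has the top bid, wins, and pays the second-highest bid $2770. Payoff = $280 − $2770 = -$2490.
Deviating from a truthful bid can only lose payoff in a second-price auction — never gain.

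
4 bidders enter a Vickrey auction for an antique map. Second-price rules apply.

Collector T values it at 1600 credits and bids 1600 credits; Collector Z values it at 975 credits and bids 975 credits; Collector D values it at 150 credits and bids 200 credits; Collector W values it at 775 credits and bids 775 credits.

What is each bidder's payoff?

Collector T 625 credits, Collector Z 0 credits, Collector D 0 credits, Collector W 0 credits.

Bids in descending order: Collector T 1600 credits > Collector Z 975 credits > Collector W 775 credits > Collector D 200 credits.
Collector T has the top bid and wins; the price is the second-highest bid, 975 credits.
Collector T's payoff = 1600 credits − 975 credits = 625 credits. All other bidders lose, so their payoff is 0.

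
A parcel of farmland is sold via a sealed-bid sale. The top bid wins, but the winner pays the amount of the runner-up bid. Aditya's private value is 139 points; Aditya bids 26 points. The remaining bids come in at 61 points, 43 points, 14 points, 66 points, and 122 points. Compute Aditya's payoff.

Highest competing bid: 122 points.
Aditya's bid 26 points is not the highest, so Aditya loses, pays nothing, and earns zero payoff.

Payoff = 0 points.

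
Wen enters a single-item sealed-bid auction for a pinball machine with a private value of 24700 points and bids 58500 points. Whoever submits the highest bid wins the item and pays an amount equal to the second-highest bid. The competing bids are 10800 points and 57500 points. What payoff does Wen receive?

Wen's payoff: -32800 points.

Highest competing bid: 57500 points.
Wen's bid 58500 points is the highest overall, so Wen wins and pays the second-highest bid, 57500 points.
Payoff = value − price = 24700 points − 57500 points = -32800 points.
Overbidding won the item at a price above value — truthful bidding would have avoided this loss.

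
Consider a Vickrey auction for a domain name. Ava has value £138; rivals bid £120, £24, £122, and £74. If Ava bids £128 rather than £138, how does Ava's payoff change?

Payoff change: £0.

The highest competing bid is £122.
Bidding truthfully at £138: Ava has the top bid, wins, and pays the second-highest bid £122. Payoff = £138 − £122 = £16.
Bidding £128: Ava has the top bid, wins, and pays the second-highest bid £122. Payoff = £138 − £122 = £16.
Change = £16 − £16 = £0.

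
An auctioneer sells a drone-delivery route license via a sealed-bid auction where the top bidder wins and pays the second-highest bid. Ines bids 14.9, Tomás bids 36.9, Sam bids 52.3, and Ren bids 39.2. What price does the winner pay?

Price paid: 39.2.

Bids in descending order: Sam 52.3; Ren 39.2; Tomás 36.9; Ines 14.9.
Sam is the highest bidder, so Sam wins.
Under the second-price rule, the price is the second-highest bid: 39.2.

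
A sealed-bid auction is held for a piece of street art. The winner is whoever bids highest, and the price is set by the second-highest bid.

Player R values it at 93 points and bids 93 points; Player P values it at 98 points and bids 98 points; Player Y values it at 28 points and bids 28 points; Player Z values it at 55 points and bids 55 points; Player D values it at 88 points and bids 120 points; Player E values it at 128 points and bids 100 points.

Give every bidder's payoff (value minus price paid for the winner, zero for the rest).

Player R 0 points, Player P 0 points, Player Y 0 points, Player Z 0 points, Player D -12 points, Player E 0 points.

Ordered from highest: Player D 120 points > Player E 100 points > Player P 98 points > Player R 93 points > Player Z 55 points > Player Y 28 points.
Player D has the top bid and wins; the price is the second-highest bid, 100 points.
Player D's payoff = 88 points − 100 points = -12 points. All other bidders lose, so their payoff is 0.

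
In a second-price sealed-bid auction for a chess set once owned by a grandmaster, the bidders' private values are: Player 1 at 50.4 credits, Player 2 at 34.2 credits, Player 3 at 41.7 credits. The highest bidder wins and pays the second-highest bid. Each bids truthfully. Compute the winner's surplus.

Winner's surplus: 8.7 credits.

Ranking the bids: Player 1 50.4 credits, then Player 3 41.7 credits, then Player 2 34.2 credits.
Player 1 wins with the top bid and pays the second-highest, 41.7 credits.
Surplus = 50.4 credits − 41.7 credits = 8.7 credits.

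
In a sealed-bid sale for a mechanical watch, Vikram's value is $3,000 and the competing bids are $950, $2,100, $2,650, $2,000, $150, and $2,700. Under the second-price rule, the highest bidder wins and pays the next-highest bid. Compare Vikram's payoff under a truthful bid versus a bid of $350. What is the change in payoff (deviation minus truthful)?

The highest competing bid is $2,700.
Bidding truthfully at $3,000: Vikram has the top bid, wins, and pays the second-highest bid $2,700. Payoff = $3,000 − $2,700 = $300.
Bidding $350: the top bid is $2,700 (a rival), so Vikram loses. Payoff = $0.
Change = $0 − $300 = -$300.
This is the dominant-strategy logic: truthful bidding weakly beats any alternative.

Payoff change: -$300.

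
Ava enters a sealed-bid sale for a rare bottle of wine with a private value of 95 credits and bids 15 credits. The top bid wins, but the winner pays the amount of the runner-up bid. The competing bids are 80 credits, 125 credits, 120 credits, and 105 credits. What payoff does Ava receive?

Highest competing bid: 125 credits.
Ava's bid 15 credits is not the highest, so Ava loses, pays nothing, and earns zero payoff.

0 credits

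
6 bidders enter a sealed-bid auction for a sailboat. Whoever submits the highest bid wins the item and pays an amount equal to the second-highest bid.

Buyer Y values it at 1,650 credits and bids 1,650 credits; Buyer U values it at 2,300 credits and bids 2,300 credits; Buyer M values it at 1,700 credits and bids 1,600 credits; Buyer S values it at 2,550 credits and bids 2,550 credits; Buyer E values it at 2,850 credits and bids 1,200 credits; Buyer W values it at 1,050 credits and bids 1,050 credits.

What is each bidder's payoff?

Buyer Y 0 credits, Buyer U 0 credits, Buyer M 0 credits, Buyer S 250 credits, Buyer E 0 credits, Buyer W 0 credits.

Ranking the bids: Buyer S 2,550 credits > Buyer U 2,300 credits > Buyer Y 1,650 credits > Buyer M 1,600 credits > Buyer E 1,200 credits > Buyer W 1,050 credits.
Buyer S has the top bid and wins; the price is the second-highest bid, 2,300 credits.
Buyer S's payoff = 2,550 credits − 2,300 credits = 250 credits. All other bidders lose, so their payoff is 0.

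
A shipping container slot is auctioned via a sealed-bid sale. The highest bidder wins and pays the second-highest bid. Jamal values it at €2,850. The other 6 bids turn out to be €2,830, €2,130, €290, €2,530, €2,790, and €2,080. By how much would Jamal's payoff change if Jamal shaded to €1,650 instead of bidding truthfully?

-€20

The highest competing bid is €2,830.
Bidding truthfully at €2,850: Jamal has the top bid, wins, and pays the second-highest bid €2,830. Payoff = €2,850 − €2,830 = €20.
Bidding €1,650: the top bid is €2,830 (a rival), so Jamal loses. Payoff = €0.
Change = €0 − €20 = -€20.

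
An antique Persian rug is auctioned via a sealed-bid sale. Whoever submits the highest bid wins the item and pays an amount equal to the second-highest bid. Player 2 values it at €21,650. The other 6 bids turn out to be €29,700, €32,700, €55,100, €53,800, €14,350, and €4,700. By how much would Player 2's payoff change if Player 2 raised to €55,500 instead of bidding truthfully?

The highest competing bid is €55,100.
Bidding truthfully at €21,650: the top bid is €55,100 (a rival), so Player 2 loses. Payoff = €0.
Bidding €55,500: Player 2 has the top bid, wins, and pays the second-highest bid €55,100. Payoff = €21,650 − €55,100 = -€33,450.
Change = -€33,450 − €0 = -€33,450.

Change in payoff: -€33,450.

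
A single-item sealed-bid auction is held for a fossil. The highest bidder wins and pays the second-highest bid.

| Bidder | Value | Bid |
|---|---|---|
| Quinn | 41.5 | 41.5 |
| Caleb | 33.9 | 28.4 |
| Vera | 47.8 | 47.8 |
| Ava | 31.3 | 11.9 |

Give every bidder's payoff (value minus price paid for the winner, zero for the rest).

Ranking the bids: Vera 47.8 > Quinn 41.5 > Caleb 28.4 > Ava 11.9.
Vera has the top bid and wins; the price is the second-highest bid, 41.5.
Vera's payoff = 47.8 − 41.5 = 6.3. All other bidders lose, so their payoff is 0.

Payoffs: Quinn 0.0, Caleb 0.0, Vera 6.3, Ava 0.0.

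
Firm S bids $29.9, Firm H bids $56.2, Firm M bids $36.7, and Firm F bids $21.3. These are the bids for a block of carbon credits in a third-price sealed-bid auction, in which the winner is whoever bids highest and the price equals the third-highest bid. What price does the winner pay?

The winner pays $29.9.

Sorted high to low: Firm H $56.2 > Firm M $36.7 > Firm S $29.9 > Firm F $21.3.
Firm H is the highest bidder, so Firm H wins.
Under the third-price rule, the price is the third-highest bid: $29.9.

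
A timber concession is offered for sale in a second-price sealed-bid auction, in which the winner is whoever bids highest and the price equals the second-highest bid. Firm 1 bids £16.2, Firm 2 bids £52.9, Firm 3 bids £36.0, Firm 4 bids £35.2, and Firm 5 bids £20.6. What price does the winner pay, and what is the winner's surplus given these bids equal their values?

The winner pays £36.0 for a surplus of £16.9.

Bids in descending order: Firm 2 £52.9; Firm 3 £36.0; Firm 4 £35.2; Firm 5 £20.6; Firm 1 £16.2.
Firm 2 is the highest bidder, so Firm 2 wins.
Under the second-price rule, the price is the second-highest bid: £36.0.
Surplus = £52.9 − £36.0 = £16.9.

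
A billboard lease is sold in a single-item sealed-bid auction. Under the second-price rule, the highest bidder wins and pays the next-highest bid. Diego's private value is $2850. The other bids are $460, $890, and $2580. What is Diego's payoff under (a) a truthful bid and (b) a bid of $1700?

The highest competing bid is $2580.
Bidding truthfully at $2850: Diego has the top bid, wins, and pays the second-highest bid $2580. Payoff = $2850 − $2580 = $270.
Bidding $1700: the top bid is $2580 (a rival), so Diego loses. Payoff = $0.

(a) $270  (b) $0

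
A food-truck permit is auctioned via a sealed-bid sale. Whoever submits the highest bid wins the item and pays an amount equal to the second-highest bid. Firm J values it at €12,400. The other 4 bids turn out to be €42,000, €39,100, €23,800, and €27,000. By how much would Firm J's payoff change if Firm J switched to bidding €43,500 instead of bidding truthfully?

Payoff change: -€29,600.

The highest competing bid is €42,000.
Bidding truthfully at €12,400: the top bid is €42,000 (a rival), so Firm J loses. Payoff = €0.
Bidding €43,500: Firm J has the top bid, wins, and pays the second-highest bid €42,000. Payoff = €12,400 − €42,000 = -€29,600.
Change = -€29,600 − €0 = -€29,600.
This is the dominant-strategy logic: truthful bidding weakly beats any alternative.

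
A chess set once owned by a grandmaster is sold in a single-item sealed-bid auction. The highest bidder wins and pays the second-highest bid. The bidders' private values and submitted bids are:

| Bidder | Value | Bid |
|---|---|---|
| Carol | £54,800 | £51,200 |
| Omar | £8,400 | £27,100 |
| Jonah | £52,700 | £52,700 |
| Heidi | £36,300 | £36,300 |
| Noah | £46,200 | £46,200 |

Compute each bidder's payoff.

Sorted high to low: Jonah £52,700 > Carol £51,200 > Noah £46,200 > Heidi £36,300 > Omar £27,100.
Jonah has the top bid and wins; the price is the second-highest bid, £51,200.
Jonah's payoff = £52,700 − £51,200 = £1,500. All other bidders lose, so their payoff is 0.

Payoffs: Carol £0, Omar £0, Jonah £1,500, Heidi £0, Noah £0.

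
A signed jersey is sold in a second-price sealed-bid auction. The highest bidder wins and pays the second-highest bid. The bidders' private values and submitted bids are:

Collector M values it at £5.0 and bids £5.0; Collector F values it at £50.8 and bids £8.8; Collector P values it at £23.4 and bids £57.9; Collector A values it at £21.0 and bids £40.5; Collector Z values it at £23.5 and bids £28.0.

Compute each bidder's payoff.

Ordered from highest: Collector P £57.9; Collector A £40.5; Collector Z £28.0; Collector F £8.8; Collector M £5.0.
Collector P has the top bid and wins; the price is the second-highest bid, £40.5.
Collector P's payoff = £23.4 − £40.5 = -£17.1. All other bidders lose, so their payoff is 0.

Payoffs: Collector M £0.0, Collector F £0.0, Collector P -£17.1, Collector A £0.0, Collector Z £0.0.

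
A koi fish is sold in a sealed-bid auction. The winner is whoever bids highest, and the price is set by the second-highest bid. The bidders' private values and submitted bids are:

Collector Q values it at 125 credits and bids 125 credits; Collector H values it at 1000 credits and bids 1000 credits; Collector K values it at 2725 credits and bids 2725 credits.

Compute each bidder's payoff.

Bids in descending order: Collector K 2725 credits > Collector H 1000 credits > Collector Q 125 credits.
Collector K has the top bid and wins; the price is the second-highest bid, 1000 credits.
Collector K's payoff = 2725 credits − 1000 credits = 1725 credits. All other bidders lose, so their payoff is 0.

Collector Q 0 credits, Collector H 0 credits, Collector K 1725 credits.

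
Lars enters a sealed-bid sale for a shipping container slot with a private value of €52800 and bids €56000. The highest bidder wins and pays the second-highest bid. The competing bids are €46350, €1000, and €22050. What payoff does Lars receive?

Highest competing bid: €46350.
Lars's bid €56000 is the highest overall, so Lars wins and pays the second-highest bid, €46350.
Payoff = value − price = €52800 − €46350 = €6450.

Payoff = €6450.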